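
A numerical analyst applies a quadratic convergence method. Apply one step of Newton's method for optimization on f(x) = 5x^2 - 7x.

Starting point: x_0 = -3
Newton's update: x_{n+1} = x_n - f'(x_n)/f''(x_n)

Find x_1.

f(x) = 5x^2 - 7x
f'(x) = 10x + (-7), f''(x) = 10
Newton step: x_1 = x_0 - f'(x_0)/f''(x_0)
f'(-3) = -37
x_1 = -3 - -37/10 = 7/10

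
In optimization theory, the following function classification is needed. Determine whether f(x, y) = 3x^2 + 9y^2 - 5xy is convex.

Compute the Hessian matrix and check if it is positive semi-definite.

f(x,y) = 3x^2 + 9y^2 - 5xy
Hessian H = [[6, -5], [-5, 18]]
trace(H) = 24, det(H) = 83
Eigenvalues: (24 +/- sqrt(244)) / 2 = 19.81, 4.19
Since both eigenvalues > 0, f is convex.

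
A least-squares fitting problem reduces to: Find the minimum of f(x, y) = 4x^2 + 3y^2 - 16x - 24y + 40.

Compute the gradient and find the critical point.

f(x,y) = 4x^2 + 3y^2 - 16x - 24y + 40
df/dx = 8x + (-16) = 0  =>  x = 2
df/dy = 6y + (-24) = 0  =>  y = 4
f(2, 4) = 4*(2)^2 + 3*(4)^2 + -16*(2) + -24*(4) + 40 = -24
Hessian is diagonal with entries 8, 6 > 0, so this is a minimum.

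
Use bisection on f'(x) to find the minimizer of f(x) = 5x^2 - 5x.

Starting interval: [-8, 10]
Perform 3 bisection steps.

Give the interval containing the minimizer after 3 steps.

Finding critical point of f(x) = 5x^2 - 5x using bisection on f'(x) = 10x + -5.
f'(x) = 0 when x = 1/2.
Starting interval: [-8, 10]
Step 1: mid = 1, f'(mid) = 5, new interval = [-8, 1]
Step 2: mid = -7/2, f'(mid) = -40, new interval = [-7/2, 1]
Step 3: mid = -5/4, f'(mid) = -35/2, new interval = [-5/4, 1]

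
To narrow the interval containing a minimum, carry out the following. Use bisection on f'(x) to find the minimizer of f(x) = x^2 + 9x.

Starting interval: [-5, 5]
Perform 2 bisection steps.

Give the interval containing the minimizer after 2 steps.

Finding critical point of f(x) = x^2 + 9x using bisection on f'(x) = 2x + 9.
f'(x) = 0 when x = -9/2.
Starting interval: [-5, 5]
Step 1: mid = 0, f'(mid) = 9, new interval = [-5, 0]
Step 2: mid = -5/2, f'(mid) = 4, new interval = [-5, -5/2]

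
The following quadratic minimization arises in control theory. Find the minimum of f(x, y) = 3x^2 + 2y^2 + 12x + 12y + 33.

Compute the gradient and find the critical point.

f(x,y) = 3x^2 + 2y^2 + 12x + 12y + 33
df/dx = 6x + (12) = 0  =>  x = -2
df/dy = 4y + (12) = 0  =>  y = -3
f(-2, -3) = 3*(-2)^2 + 2*(-3)^2 + 12*(-2) + 12*(-3) + 33 = 3
Hessian is diagonal with entries 6, 4 > 0, so this is a minimum.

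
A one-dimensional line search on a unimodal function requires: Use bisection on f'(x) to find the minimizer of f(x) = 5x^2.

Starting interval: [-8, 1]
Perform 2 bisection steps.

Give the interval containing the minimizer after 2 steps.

Finding critical point of f(x) = 5x^2 using bisection on f'(x) = 10x + 0.
f'(x) = 0 when x = 0.
Starting interval: [-8, 1]
Step 1: mid = -7/2, f'(mid) = -35, new interval = [-7/2, 1]
Step 2: mid = -5/4, f'(mid) = -25/2, new interval = [-5/4, 1]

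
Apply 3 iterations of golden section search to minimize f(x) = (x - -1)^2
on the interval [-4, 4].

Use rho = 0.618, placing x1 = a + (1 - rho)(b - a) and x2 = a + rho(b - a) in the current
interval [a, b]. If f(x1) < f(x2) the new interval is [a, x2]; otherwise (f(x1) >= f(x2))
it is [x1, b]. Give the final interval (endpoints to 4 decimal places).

Golden section search for min of f(x) = (x - -1)^2 on [-4, 4].
Each step: x1 = a + (1 - rho)(b - a), x2 = a + rho(b - a); if f(x1) < f(x2) keep [a, x2], otherwise keep [x1, b].
Step 1: [-4.0000, 4.0000], x1=-0.9440 (f=0.0031), x2=0.9440 (f=3.7791); f(x1) < f(x2) => keep [-4.0000, 0.9440]
Step 2: [-4.0000, 0.9440], x1=-2.1114 (f=1.2352), x2=-0.9446 (f=0.0031); f(x1) > f(x2) => keep [-2.1114, 0.9440]
Step 3: [-2.1114, 0.9440], x1=-0.9442 (f=0.0031), x2=-0.2232 (f=0.6035); f(x1) < f(x2) => keep [-2.1114, -0.2232]
Final interval: [-2.1114, -0.2232]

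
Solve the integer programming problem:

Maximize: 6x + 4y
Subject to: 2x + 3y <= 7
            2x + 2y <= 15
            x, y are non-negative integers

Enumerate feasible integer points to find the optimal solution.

Constraint 1: 2x + 3y <= 7
Constraint 2: 2x + 2y <= 15
Feasible x range (need y >= 0): 0 <= x <= min(7/2, 15/2) => x in {0, ..., 3}.
Enumerate feasible integer points row by row (the coefficient of y is 4 > 0, so for each x the largest feasible y gives the best value):
  x = 0: y <= min((7 - 2*0)/3, (15 - 2*0)/2) => y in {0, ..., 2}; best 6*0 + 4*2 = 8
  x = 1: y <= min((7 - 2*1)/3, (15 - 2*1)/2) => y in {0, ..., 1}; best 6*1 + 4*1 = 10
  x = 2: y <= min((7 - 2*2)/3, (15 - 2*2)/2) => y in {0, ..., 1}; best 6*2 + 4*1 = 16
  x = 3: y <= min((7 - 2*3)/3, (15 - 2*3)/2) => y in {0}; best 6*3 + 4*0 = 18
The maximum 6x + 4y = 18 is achieved at x = 3, y = 0.
Check: 2*3 + 3*0 = 6 <= 7 and 2*3 + 2*0 = 6 <= 15.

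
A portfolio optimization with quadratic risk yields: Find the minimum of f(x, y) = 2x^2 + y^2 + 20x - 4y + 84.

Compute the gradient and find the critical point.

f(x,y) = 2x^2 + y^2 + 20x - 4y + 84
df/dx = 4x + (20) = 0  =>  x = -5
df/dy = 2y + (-4) = 0  =>  y = 2
f(-5, 2) = 2*(-5)^2 + 1*(2)^2 + 20*(-5) + -4*(2) + 84 = 30
Hessian is diagonal with entries 4, 2 > 0, so this is a minimum.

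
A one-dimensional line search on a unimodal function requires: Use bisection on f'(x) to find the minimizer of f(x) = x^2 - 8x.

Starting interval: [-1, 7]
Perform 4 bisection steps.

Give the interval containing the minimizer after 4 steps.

Finding critical point of f(x) = x^2 - 8x using bisection on f'(x) = 2x + -8.
f'(x) = 0 when x = 4.
Starting interval: [-1, 7]
Step 1: mid = 3, f'(mid) = -2, new interval = [3, 7]
Step 2: mid = 5, f'(mid) = 2, new interval = [3, 5]
Step 3: mid = 4, f'(mid) = 0, new interval = [4, 4]
Step 4: mid = 4, f'(mid) = 0, new interval = [4, 4]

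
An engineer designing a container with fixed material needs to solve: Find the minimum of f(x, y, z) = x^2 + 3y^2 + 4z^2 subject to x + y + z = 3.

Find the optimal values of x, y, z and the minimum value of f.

Using Lagrange multipliers on f = x^2 + 3y^2 + 4z^2 with constraint x + y + z = 3:
Conditions: 2*1*x = lambda, 2*3*y = lambda, 2*4*z = lambda
So x = lambda/2, y = lambda/6, z = lambda/8
Substituting into constraint: lambda * (19/24) = 3
lambda = 72/19
x = 36/19, y = 12/19, z = 9/19
Minimum value = 108/19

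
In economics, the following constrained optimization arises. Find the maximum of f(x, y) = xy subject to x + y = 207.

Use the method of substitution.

Substitute y = 207 - x into f(x,y) = xy:
g(x) = x(207 - x) = 207x - x^2
g'(x) = 207 - 2x = 0  =>  x = 207/2
y = 207 - 207/2 = 207/2
Maximum value = (207/2) * (207/2) = 42849/4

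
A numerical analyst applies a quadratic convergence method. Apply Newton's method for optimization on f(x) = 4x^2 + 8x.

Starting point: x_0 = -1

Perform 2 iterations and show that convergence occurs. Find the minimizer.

f(x) = 4x^2 + 8x, f'(x) = 8x + (8), f''(x) = 8
Step 1: f'(-1) = 0, x_1 = -1 - 0/8 = -1
Step 2: f'(-1) = 0, x_2 = -1 (converged)
Newton's method converges in 1 step for quadratics.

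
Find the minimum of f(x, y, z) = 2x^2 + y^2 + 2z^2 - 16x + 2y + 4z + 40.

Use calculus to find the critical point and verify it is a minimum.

f(x,y,z) = 2x^2 + y^2 + 2z^2 - 16x + 2y + 4z + 40
df/dx = 4x + (-16) = 0 => x = 4
df/dy = 2y + (2) = 0 => y = -1
df/dz = 4z + (4) = 0 => z = -1
f(4,-1,-1) = 2*(4)^2 + 1*(-1)^2 + 2*(-1)^2 + -16*(4) + 2*(-1) + 4*(-1) + 40 = 5
Hessian is diagonal with entries 4, 2, 4 > 0, confirmed minimum.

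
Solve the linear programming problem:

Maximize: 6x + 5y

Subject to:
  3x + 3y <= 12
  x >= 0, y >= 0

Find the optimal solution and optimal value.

The feasible region has vertices at [(0, 0), (4, 0), (0, 4)].
Checking objective 6x + 5y at each vertex:
  (0, 0): 6*0 + 5*0 = 0
  (4, 0): 6*4 + 5*0 = 24
  (0, 4): 6*0 + 5*4 = 20
Maximum is 24 at (4, 0).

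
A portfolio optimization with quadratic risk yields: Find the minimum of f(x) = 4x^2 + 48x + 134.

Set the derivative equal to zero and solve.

f(x) = 4x^2 + 48x + 134
f'(x) = 8x + (48) = 0
x = -48/8 = -6
f(-6) = -10
Since f''(x) = 8 > 0, this is a minimum.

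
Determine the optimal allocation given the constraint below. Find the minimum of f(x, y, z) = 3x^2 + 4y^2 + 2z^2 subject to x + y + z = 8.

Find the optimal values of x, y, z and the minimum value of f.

Using Lagrange multipliers on f = 3x^2 + 4y^2 + 2z^2 with constraint x + y + z = 8:
Conditions: 2*3*x = lambda, 2*4*y = lambda, 2*2*z = lambda
So x = lambda/6, y = lambda/8, z = lambda/4
Substituting into constraint: lambda * (13/24) = 8
lambda = 192/13
x = 32/13, y = 24/13, z = 48/13
Minimum value = 768/13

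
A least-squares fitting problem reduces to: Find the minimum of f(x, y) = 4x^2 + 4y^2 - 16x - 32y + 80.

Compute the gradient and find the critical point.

f(x,y) = 4x^2 + 4y^2 - 16x - 32y + 80
df/dx = 8x + (-16) = 0  =>  x = 2
df/dy = 8y + (-32) = 0  =>  y = 4
f(2, 4) = 4*(2)^2 + 4*(4)^2 + -16*(2) + -32*(4) + 80 = 0
Hessian is diagonal with entries 8, 8 > 0, so this is a minimum.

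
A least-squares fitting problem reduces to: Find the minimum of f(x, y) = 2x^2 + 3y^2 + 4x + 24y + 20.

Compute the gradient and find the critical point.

f(x,y) = 2x^2 + 3y^2 + 4x + 24y + 20
df/dx = 4x + (4) = 0  =>  x = -1
df/dy = 6y + (24) = 0  =>  y = -4
f(-1, -4) = 2*(-1)^2 + 3*(-4)^2 + 4*(-1) + 24*(-4) + 20 = -30
Hessian is diagonal with entries 4, 6 > 0, so this is a minimum.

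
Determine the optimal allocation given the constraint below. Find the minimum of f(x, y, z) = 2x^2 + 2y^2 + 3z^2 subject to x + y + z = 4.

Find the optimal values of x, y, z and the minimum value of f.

Using Lagrange multipliers on f = 2x^2 + 2y^2 + 3z^2 with constraint x + y + z = 4:
Conditions: 2*2*x = lambda, 2*2*y = lambda, 2*3*z = lambda
So x = lambda/4, y = lambda/4, z = lambda/6
Substituting into constraint: lambda * (2/3) = 4
lambda = 6
x = 3/2, y = 3/2, z = 1
Minimum value = 12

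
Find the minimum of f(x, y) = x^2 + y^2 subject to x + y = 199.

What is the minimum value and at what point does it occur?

Substitute y = 199 - x into f(x,y) = x^2 + y^2:
g(x) = x^2 + (199 - x)^2 = 2x^2 - 398x + 39601
g'(x) = 4x - 398 = 0  =>  x = 199/2
y = 199 - 199/2 = 199/2
Minimum value = (199/2)^2 + (199/2)^2 = 39601/2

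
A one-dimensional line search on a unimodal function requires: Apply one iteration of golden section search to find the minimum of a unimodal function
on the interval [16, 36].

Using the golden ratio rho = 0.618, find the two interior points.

Golden section search on [16, 36].
Golden ratio rho = 0.618 (approx).
Interior points:
  x_1 = 16 + (1-0.618)*20 = 23.6400
  x_2 = 16 + 0.618*20 = 28.3600
Compare f(x_1) and f(x_2) to determine which subinterval to keep.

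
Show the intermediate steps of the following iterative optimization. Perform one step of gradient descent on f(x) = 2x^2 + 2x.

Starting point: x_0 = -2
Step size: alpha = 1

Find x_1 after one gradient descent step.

f(x) = 2x^2 + 2x
f'(x) = 4x + 2
f'(-2) = 4*-2 + (2) = -6
x_1 = x_0 - alpha * f'(x_0) = -2 - 1 * -6 = 4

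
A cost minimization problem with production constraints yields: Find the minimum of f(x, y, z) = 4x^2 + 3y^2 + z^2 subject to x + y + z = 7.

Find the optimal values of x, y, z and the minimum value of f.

Using Lagrange multipliers on f = 4x^2 + 3y^2 + z^2 with constraint x + y + z = 7:
Conditions: 2*4*x = lambda, 2*3*y = lambda, 2*1*z = lambda
So x = lambda/8, y = lambda/6, z = lambda/2
Substituting into constraint: lambda * (19/24) = 7
lambda = 168/19
x = 21/19, y = 28/19, z = 84/19
Minimum value = 588/19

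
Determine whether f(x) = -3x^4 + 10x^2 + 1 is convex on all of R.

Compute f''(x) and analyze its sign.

f(x) = -3x^4 + 10x^2 + 1
f'(x) = -12x^3 + 20x
f''(x) = -36x^2 + 20
f''(x) = -36x^2 + 20 -> -inf as |x| -> inf
Therefore, f is not globally convex on R.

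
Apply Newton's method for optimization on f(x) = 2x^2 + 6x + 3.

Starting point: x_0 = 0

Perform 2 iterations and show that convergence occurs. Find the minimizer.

f(x) = 2x^2 + 6x + 3, f'(x) = 4x + (6), f''(x) = 4
Step 1: f'(0) = 6, x_1 = 0 - 6/4 = -3/2
Step 2: f'(-3/2) = 0, x_2 = -3/2 (converged)
Newton's method converges in 1 step for quadratics.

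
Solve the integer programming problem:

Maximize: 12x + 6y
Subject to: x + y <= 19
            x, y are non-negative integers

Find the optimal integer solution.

Objective: 12x + 6y, constraint: x + y <= 19
Coefficient of x is 12 >= coefficient of y is 6, so allocate the entire budget to x.
Optimal: x = 19, y = 0, value = 228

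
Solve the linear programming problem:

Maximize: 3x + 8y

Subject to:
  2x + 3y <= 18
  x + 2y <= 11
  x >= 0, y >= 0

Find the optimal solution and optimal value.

Feasible vertices: (0, 0), (0, 11/2), (3, 4), (9, 0)
Objective 3x + 8y at each:
  (0, 0): 0
  (0, 11/2): 44
  (3, 4): 41
  (9, 0): 27
Maximum is 44 at (0, 11/2).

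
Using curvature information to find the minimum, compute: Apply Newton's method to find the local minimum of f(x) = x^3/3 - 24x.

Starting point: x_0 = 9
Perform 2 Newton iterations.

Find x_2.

f(x) = x^3/3 - 24x
f'(x) = x^2 - 24, f''(x) = 2x
Newton update: x_{n+1} = x_n - (x_n^2 - 24)/(2*x_n)
Step 1: x_0 = 9, f'=57, f''=18, x_1 = 35/6
Step 2: x_1 = 35/6, f'=361/36, f''=35/3, x_2 = 2089/420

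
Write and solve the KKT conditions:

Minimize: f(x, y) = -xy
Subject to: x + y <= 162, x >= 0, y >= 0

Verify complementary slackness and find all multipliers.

Problem: min -xy s.t. x + y <= 162 (multiplier lambda), x >= 0 (mu_x), y >= 0 (mu_y)
KKT stationarity: -y + lambda - mu_x = 0, -x + lambda - mu_y = 0, with lambda, mu_x, mu_y >= 0
Complementary slackness: lambda*(x + y - 162) = 0, mu_x*x = 0, mu_y*y = 0
If lambda = 0: y = -mu_x <= 0 and x = -mu_y <= 0 force x = y = 0 with f = 0; but x = y = 81 is feasible with f = -6561 < 0, so this is not the minimum. Hence lambda > 0 and x + y = 162.
Try x > 0, y > 0 (so mu_x = mu_y = 0): y = lambda, x = lambda => x = y = lambda
x + y = 162 => 2*lambda = 162 => lambda = 81
x* = y* = 81 > 0, consistent with mu_x = mu_y = 0.
(Any feasible point with x = 0 or y = 0 has f = 0 > -6561, so the minimum is not on those boundaries.)
min(-xy) = -6561 (i.e. max xy = 6561)
Multipliers: lambda = 81, mu_x = 0, mu_y = 0
Complementary slackness: lambda*(x + y - 162) = 81*(81 + 81 - 162) = 0, mu_x*x = 0*81 = 0, mu_y*y = 0*81 = 0. Satisfied.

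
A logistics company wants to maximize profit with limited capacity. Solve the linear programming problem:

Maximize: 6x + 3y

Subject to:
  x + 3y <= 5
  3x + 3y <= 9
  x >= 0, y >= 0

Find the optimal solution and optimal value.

Feasible vertices: (0, 0), (0, 5/3), (2, 1), (3, 0)
Objective 6x + 3y at each:
  (0, 0): 0
  (0, 5/3): 5
  (2, 1): 15
  (3, 0): 18
Maximum is 18 at (3, 0).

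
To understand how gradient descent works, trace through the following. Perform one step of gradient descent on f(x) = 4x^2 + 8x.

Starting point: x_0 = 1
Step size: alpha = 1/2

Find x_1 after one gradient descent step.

f(x) = 4x^2 + 8x
f'(x) = 8x + 8
f'(1) = 8*1 + (8) = 16
x_1 = x_0 - alpha * f'(x_0) = 1 - 1/2 * 16 = -7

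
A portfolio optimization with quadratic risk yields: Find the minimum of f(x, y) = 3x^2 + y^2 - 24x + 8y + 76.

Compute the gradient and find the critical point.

f(x,y) = 3x^2 + y^2 - 24x + 8y + 76
df/dx = 6x + (-24) = 0  =>  x = 4
df/dy = 2y + (8) = 0  =>  y = -4
f(4, -4) = 3*(4)^2 + 1*(-4)^2 + -24*(4) + 8*(-4) + 76 = 12
Hessian is diagonal with entries 6, 2 > 0, so this is a minimum.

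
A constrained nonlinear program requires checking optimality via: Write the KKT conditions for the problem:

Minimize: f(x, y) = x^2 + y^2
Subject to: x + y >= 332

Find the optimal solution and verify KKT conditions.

KKT conditions for min x^2 + y^2 s.t. x + y >= 332:
Stationarity: 2x = mu, 2y = mu
So x = y = mu/2.
Complementary slackness: mu*(x + y - 332) = 0
Primal feasibility: x + y >= 332; dual feasibility: mu >= 0
If mu = 0 then x = y = 0, but 0 + 0 < 332 is infeasible, so the constraint is active.
Constraint active: x + y = 2*(mu/2) = 332 => mu = 332
x = y = 166, f = 55112
Verify: stationarity 2*166 = 332 = mu; primal 166 + 166 = 332 >= 332; dual mu = 332 >= 0; complementary slackness 332*(332 - 332) = 0. All KKT conditions hold.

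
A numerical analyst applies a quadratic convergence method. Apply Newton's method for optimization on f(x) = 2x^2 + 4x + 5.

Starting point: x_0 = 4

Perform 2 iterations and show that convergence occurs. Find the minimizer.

f(x) = 2x^2 + 4x + 5, f'(x) = 4x + (4), f''(x) = 4
Step 1: f'(4) = 20, x_1 = 4 - 20/4 = -1
Step 2: f'(-1) = 0, x_2 = -1 (converged)
Newton's method converges in 1 step for quadratics.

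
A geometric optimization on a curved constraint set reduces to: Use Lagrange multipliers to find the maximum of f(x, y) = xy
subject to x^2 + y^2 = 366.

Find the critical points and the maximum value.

Lagrange conditions: y = 2*lambda*x and x = 2*lambda*y
If x = 0 then y = 0, violating the constraint, so x, y != 0.
Dividing: y/x = x/y => x^2 = y^2 => y = x or y = -x
Constraint: 2x^2 = 366 => x^2 = 183 => x = +/-sqrt(183)
Critical points: (sqrt(183), sqrt(183)), (-sqrt(183), -sqrt(183)), (sqrt(183), -sqrt(183)), (-sqrt(183), sqrt(183))
  y = x:  xy = x^2 = 183  at (sqrt(183), sqrt(183)) and (-sqrt(183), -sqrt(183))
  y = -x: xy = -x^2 = -183 at (sqrt(183), -sqrt(183)) and (-sqrt(183), sqrt(183))
Maximum xy = 183 at (sqrt(183), sqrt(183)) and (-sqrt(183), -sqrt(183))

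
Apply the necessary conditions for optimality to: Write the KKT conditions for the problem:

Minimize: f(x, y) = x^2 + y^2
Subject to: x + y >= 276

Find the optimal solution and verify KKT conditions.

KKT conditions for min x^2 + y^2 s.t. x + y >= 276:
Stationarity: 2x = mu, 2y = mu
So x = y = mu/2.
Complementary slackness: mu*(x + y - 276) = 0
Primal feasibility: x + y >= 276; dual feasibility: mu >= 0
If mu = 0 then x = y = 0, but 0 + 0 < 276 is infeasible, so the constraint is active.
Constraint active: x + y = 2*(mu/2) = 276 => mu = 276
x = y = 138, f = 38088
Verify: stationarity 2*138 = 276 = mu; primal 138 + 138 = 276 >= 276; dual mu = 276 >= 0; complementary slackness 276*(276 - 276) = 0. All KKT conditions hold.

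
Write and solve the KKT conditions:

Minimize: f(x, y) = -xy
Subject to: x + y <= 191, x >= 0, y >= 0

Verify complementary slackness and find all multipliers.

Problem: min -xy s.t. x + y <= 191 (multiplier lambda), x >= 0 (mu_x), y >= 0 (mu_y)
KKT stationarity: -y + lambda - mu_x = 0, -x + lambda - mu_y = 0, with lambda, mu_x, mu_y >= 0
Complementary slackness: lambda*(x + y - 191) = 0, mu_x*x = 0, mu_y*y = 0
If lambda = 0: y = -mu_x <= 0 and x = -mu_y <= 0 force x = y = 0 with f = 0; but x = y = 191/2 is feasible with f = -36481/4 < 0, so this is not the minimum. Hence lambda > 0 and x + y = 191.
Try x > 0, y > 0 (so mu_x = mu_y = 0): y = lambda, x = lambda => x = y = lambda
x + y = 191 => 2*lambda = 191 => lambda = 191/2
x* = y* = 191/2 > 0, consistent with mu_x = mu_y = 0.
(Any feasible point with x = 0 or y = 0 has f = 0 > -36481/4, so the minimum is not on those boundaries.)
min(-xy) = -36481/4 (i.e. max xy = 36481/4)
Multipliers: lambda = 191/2, mu_x = 0, mu_y = 0
Complementary slackness: lambda*(x + y - 191) = 191/2*(191/2 + 191/2 - 191) = 0, mu_x*x = 0*191/2 = 0, mu_y*y = 0*191/2 = 0. Satisfied.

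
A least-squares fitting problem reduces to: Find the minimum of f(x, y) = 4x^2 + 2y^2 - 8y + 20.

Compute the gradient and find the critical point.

f(x,y) = 4x^2 + 2y^2 - 8y + 20
df/dx = 8x + (0) = 0  =>  x = 0
df/dy = 4y + (-8) = 0  =>  y = 2
f(0, 2) = 4*(0)^2 + 2*(2)^2 + -8*(2) + 20 = 12
Hessian is diagonal with entries 8, 4 > 0, so this is a minimum.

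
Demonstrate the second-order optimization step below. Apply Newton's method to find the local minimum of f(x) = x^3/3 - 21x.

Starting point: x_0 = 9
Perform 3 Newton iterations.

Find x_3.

f(x) = x^3/3 - 21x
f'(x) = x^2 - 21, f''(x) = 2x
Newton update: x_{n+1} = x_n - (x_n^2 - 21)/(2*x_n)
Step 1: x_0 = 9, f'=60, f''=18, x_1 = 17/3
Step 2: x_1 = 17/3, f'=100/9, f''=34/3, x_2 = 239/51
Step 3: x_2 = 239/51, f'=2500/2601, f''=478/51, x_3 = 55871/12189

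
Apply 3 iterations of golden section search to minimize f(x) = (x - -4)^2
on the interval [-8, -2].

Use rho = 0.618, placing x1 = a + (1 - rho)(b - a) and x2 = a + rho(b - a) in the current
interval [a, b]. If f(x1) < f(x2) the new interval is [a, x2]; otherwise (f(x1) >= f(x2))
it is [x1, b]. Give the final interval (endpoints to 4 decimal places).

Golden section search for min of f(x) = (x - -4)^2 on [-8, -2].
Each step: x1 = a + (1 - rho)(b - a), x2 = a + rho(b - a); if f(x1) < f(x2) keep [a, x2], otherwise keep [x1, b].
Step 1: [-8.0000, -2.0000], x1=-5.7080 (f=2.9173), x2=-4.2920 (f=0.0853); f(x1) > f(x2) => keep [-5.7080, -2.0000]
Step 2: [-5.7080, -2.0000], x1=-4.2915 (f=0.0850), x2=-3.4165 (f=0.3405); f(x1) < f(x2) => keep [-5.7080, -3.4165]
Step 3: [-5.7080, -3.4165], x1=-4.8326 (f=0.6933), x2=-4.2918 (f=0.0852); f(x1) > f(x2) => keep [-4.8326, -3.4165]
Final interval: [-4.8326, -3.4165]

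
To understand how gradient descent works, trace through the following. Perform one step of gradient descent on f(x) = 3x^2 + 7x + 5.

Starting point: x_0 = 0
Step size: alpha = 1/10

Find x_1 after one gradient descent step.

f(x) = 3x^2 + 7x + 5
f'(x) = 6x + 7
f'(0) = 6*0 + (7) = 7
x_1 = x_0 - alpha * f'(x_0) = 0 - 1/10 * 7 = -7/10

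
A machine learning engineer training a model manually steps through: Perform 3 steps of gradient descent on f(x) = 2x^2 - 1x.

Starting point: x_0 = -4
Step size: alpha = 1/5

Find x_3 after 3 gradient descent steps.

f(x) = 2x^2 - 1x, f'(x) = 4x + (-1)
Step 1: f'(-4) = -17, x_1 = -4 - 1/5 * -17 = -3/5
Step 2: f'(-3/5) = -17/5, x_2 = -3/5 - 1/5 * -17/5 = 2/25
Step 3: f'(2/25) = -17/25, x_3 = 2/25 - 1/5 * -17/25 = 27/125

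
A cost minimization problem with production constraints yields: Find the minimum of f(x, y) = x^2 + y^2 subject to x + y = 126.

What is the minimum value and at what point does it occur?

Substitute y = 126 - x into f(x,y) = x^2 + y^2:
g(x) = x^2 + (126 - x)^2 = 2x^2 - 252x + 15876
g'(x) = 4x - 252 = 0  =>  x = 63
y = 126 - 63 = 63
Minimum value = 63^2 + 63^2 = 7938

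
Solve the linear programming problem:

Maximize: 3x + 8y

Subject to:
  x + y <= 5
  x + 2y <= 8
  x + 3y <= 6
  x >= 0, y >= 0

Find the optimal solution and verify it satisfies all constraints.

Feasible vertices: (0, 0), (0, 2), (9/2, 1/2), (5, 0)
Objective 3x + 8y at each vertex:
  (0, 0): 0
  (0, 2): 16
  (9/2, 1/2): 35/2
  (5, 0): 15
Maximum is 35/2 at (9/2, 1/2).
Verify constraints at (x, y) = (9/2, 1/2):
  1*(9/2) + 1*(1/2) = 5 <= 5 (active)
  1*(9/2) + 2*(1/2) = 11/2 <= 8
  1*(9/2) + 3*(1/2) = 6 <= 6 (active)
  x = 9/2 >= 0, y = 1/2 >= 0. All constraints satisfied.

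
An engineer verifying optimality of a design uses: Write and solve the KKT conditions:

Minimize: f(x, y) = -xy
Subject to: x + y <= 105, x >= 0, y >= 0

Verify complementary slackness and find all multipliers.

Problem: min -xy s.t. x + y <= 105 (multiplier lambda), x >= 0 (mu_x), y >= 0 (mu_y)
KKT stationarity: -y + lambda - mu_x = 0, -x + lambda - mu_y = 0, with lambda, mu_x, mu_y >= 0
Complementary slackness: lambda*(x + y - 105) = 0, mu_x*x = 0, mu_y*y = 0
If lambda = 0: y = -mu_x <= 0 and x = -mu_y <= 0 force x = y = 0 with f = 0; but x = y = 105/2 is feasible with f = -11025/4 < 0, so this is not the minimum. Hence lambda > 0 and x + y = 105.
Try x > 0, y > 0 (so mu_x = mu_y = 0): y = lambda, x = lambda => x = y = lambda
x + y = 105 => 2*lambda = 105 => lambda = 105/2
x* = y* = 105/2 > 0, consistent with mu_x = mu_y = 0.
(Any feasible point with x = 0 or y = 0 has f = 0 > -11025/4, so the minimum is not on those boundaries.)
min(-xy) = -11025/4 (i.e. max xy = 11025/4)
Multipliers: lambda = 105/2, mu_x = 0, mu_y = 0
Complementary slackness: lambda*(x + y - 105) = 105/2*(105/2 + 105/2 - 105) = 0, mu_x*x = 0*105/2 = 0, mu_y*y = 0*105/2 = 0. Satisfied.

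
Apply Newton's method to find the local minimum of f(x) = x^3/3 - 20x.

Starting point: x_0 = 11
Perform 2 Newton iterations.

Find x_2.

f(x) = x^3/3 - 20x
f'(x) = x^2 - 20, f''(x) = 2x
Newton update: x_{n+1} = x_n - (x_n^2 - 20)/(2*x_n)
Step 1: x_0 = 11, f'=101, f''=22, x_1 = 141/22
Step 2: x_1 = 141/22, f'=10201/484, f''=141/11, x_2 = 29561/6204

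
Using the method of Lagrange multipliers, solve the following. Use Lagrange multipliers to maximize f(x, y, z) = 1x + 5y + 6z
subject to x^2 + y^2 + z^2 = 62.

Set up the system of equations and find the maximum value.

Lagrange conditions: 1 = 2*lambda*x, 5 = 2*lambda*y, 6 = 2*lambda*z
So x:1 = y:5 = z:6, i.e. x = 1t, y = 5t, z = 6t
Constraint: t^2*(1^2 + 5^2 + 6^2) = 62
  t^2 * 62 = 62  =>  t = sqrt(1)
Maximum = 1*1t + 5*5t + 6*6t = 62*sqrt(1) = 62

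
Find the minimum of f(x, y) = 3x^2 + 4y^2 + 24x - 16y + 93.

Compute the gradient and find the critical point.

f(x,y) = 3x^2 + 4y^2 + 24x - 16y + 93
df/dx = 6x + (24) = 0  =>  x = -4
df/dy = 8y + (-16) = 0  =>  y = 2
f(-4, 2) = 3*(-4)^2 + 4*(2)^2 + 24*(-4) + -16*(2) + 93 = 29
Hessian is diagonal with entries 6, 8 > 0, so this is a minimum.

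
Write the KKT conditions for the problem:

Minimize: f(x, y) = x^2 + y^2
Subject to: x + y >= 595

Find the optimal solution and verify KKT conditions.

KKT conditions for min x^2 + y^2 s.t. x + y >= 595:
Stationarity: 2x = mu, 2y = mu
So x = y = mu/2.
Complementary slackness: mu*(x + y - 595) = 0
Primal feasibility: x + y >= 595; dual feasibility: mu >= 0
If mu = 0 then x = y = 0, but 0 + 0 < 595 is infeasible, so the constraint is active.
Constraint active: x + y = 2*(mu/2) = 595 => mu = 595
x = y = 595/2, f = 354025/2
Verify: stationarity 2*(595/2) = 595 = mu; primal 595/2 + 595/2 = 595 >= 595; dual mu = 595 >= 0; complementary slackness 595*(595 - 595) = 0. All KKT conditions hold.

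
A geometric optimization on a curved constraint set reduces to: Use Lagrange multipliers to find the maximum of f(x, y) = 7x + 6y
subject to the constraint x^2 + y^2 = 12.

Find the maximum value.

Set up Lagrange conditions: grad f = lambda * grad g
  7 = 2*lambda*x
  6 = 2*lambda*y
From these: x/y = 7/6, so x = 7t, y = 6t for some t.
Substitute into constraint: (7t)^2 + (6t)^2 = 12
  t^2 * 85 = 12
  t = sqrt(12/85)
Maximum = 7*x + 6*y = (7^2 + 6^2)*t = 85 * sqrt(12/85) = sqrt(1020)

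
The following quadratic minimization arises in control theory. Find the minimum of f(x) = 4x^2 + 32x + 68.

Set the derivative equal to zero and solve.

f(x) = 4x^2 + 32x + 68
f'(x) = 8x + (32) = 0
x = -32/8 = -4
f(-4) = 4
Since f''(x) = 8 > 0, this is a minimum.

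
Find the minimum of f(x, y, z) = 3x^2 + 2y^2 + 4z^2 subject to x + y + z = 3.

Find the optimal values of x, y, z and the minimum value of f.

Using Lagrange multipliers on f = 3x^2 + 2y^2 + 4z^2 with constraint x + y + z = 3:
Conditions: 2*3*x = lambda, 2*2*y = lambda, 2*4*z = lambda
So x = lambda/6, y = lambda/4, z = lambda/8
Substituting into constraint: lambda * (13/24) = 3
lambda = 72/13
x = 12/13, y = 18/13, z = 9/13
Minimum value = 108/13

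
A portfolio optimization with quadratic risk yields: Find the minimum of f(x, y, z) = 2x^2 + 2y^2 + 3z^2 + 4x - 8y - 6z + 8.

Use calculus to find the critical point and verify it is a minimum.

f(x,y,z) = 2x^2 + 2y^2 + 3z^2 + 4x - 8y - 6z + 8
df/dx = 4x + (4) = 0 => x = -1
df/dy = 4y + (-8) = 0 => y = 2
df/dz = 6z + (-6) = 0 => z = 1
f(-1,2,1) = 2*(-1)^2 + 2*(2)^2 + 3*(1)^2 + 4*(-1) + -8*(2) + -6*(1) + 8 = -5
Hessian is diagonal with entries 4, 4, 6 > 0, confirmed minimum.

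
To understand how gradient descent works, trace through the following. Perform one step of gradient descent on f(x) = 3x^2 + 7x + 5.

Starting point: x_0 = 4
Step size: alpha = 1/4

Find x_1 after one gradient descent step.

f(x) = 3x^2 + 7x + 5
f'(x) = 6x + 7
f'(4) = 6*4 + (7) = 31
x_1 = x_0 - alpha * f'(x_0) = 4 - 1/4 * 31 = -15/4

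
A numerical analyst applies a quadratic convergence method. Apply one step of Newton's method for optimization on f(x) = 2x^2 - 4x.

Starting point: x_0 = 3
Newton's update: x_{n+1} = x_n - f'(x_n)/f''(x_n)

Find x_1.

f(x) = 2x^2 - 4x
f'(x) = 4x + (-4), f''(x) = 4
Newton step: x_1 = x_0 - f'(x_0)/f''(x_0)
f'(3) = 8
x_1 = 3 - 8/4 = 1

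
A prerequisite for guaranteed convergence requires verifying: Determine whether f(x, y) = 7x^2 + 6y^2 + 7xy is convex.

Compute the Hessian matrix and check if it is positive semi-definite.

f(x,y) = 7x^2 + 6y^2 + 7xy
Hessian H = [[14, 7], [7, 12]]
trace(H) = 26, det(H) = 119
Eigenvalues: (26 +/- sqrt(200)) / 2 = 20.07, 5.929
Since both eigenvalues > 0, f is convex.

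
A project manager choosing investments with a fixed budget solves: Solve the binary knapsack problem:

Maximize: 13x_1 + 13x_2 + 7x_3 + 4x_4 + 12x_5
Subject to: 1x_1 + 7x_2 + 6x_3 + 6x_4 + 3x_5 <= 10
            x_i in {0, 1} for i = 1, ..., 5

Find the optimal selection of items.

Items: item 1 (v=13, w=1), item 2 (v=13, w=7), item 3 (v=7, w=6), item 4 (v=4, w=6), item 5 (v=12, w=3)
Capacity: 10
Checking all 32 subsets (w = total weight, v = total value):
  {}: w = 0, v = 0
  {1}: w = 1, v = 13
  {2}: w = 7, v = 13
  {3}: w = 6, v = 7
  {4}: w = 6, v = 4
  {5}: w = 3, v = 12
  {1, 2}: w = 8, v = 26
  {1, 3}: w = 7, v = 20
  {1, 4}: w = 7, v = 17
  {1, 5}: w = 4, v = 25
  {2, 3}: w = 13 > 10, infeasible
  {2, 4}: w = 13 > 10, infeasible
  {2, 5}: w = 10, v = 25
  {3, 4}: w = 12 > 10, infeasible
  {3, 5}: w = 9, v = 19
  {4, 5}: w = 9, v = 16
  {1, 2, 3}: w = 14 > 10, infeasible
  {1, 2, 4}: w = 14 > 10, infeasible
  {1, 2, 5}: w = 11 > 10, infeasible
  {1, 3, 4}: w = 13 > 10, infeasible
  {1, 3, 5}: w = 10, v = 32
  {1, 4, 5}: w = 10, v = 29
  {2, 3, 4}: w = 19 > 10, infeasible
  {2, 3, 5}: w = 16 > 10, infeasible
  {2, 4, 5}: w = 16 > 10, infeasible
  {3, 4, 5}: w = 15 > 10, infeasible
  {1, 2, 3, 4}: w = 20 > 10, infeasible
  {1, 2, 3, 5}: w = 17 > 10, infeasible
  {1, 2, 4, 5}: w = 17 > 10, infeasible
  {1, 3, 4, 5}: w = 16 > 10, infeasible
  {2, 3, 4, 5}: w = 22 > 10, infeasible
  {1, 2, 3, 4, 5}: w = 23 > 10, infeasible
Best feasible subset: items [1, 3, 5]
Total weight: 10 <= 10, total value: 32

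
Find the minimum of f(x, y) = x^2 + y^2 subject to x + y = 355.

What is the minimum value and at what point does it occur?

Substitute y = 355 - x into f(x,y) = x^2 + y^2:
g(x) = x^2 + (355 - x)^2 = 2x^2 - 710x + 126025
g'(x) = 4x - 710 = 0  =>  x = 355/2
y = 355 - 355/2 = 355/2
Minimum value = (355/2)^2 + (355/2)^2 = 126025/2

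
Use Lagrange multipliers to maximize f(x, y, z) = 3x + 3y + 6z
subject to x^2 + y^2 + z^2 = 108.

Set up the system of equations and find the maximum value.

Lagrange conditions: 3 = 2*lambda*x, 3 = 2*lambda*y, 6 = 2*lambda*z
So x:3 = y:3 = z:6, i.e. x = 3t, y = 3t, z = 6t
Constraint: t^2*(3^2 + 3^2 + 6^2) = 108
  t^2 * 54 = 108  =>  t = sqrt(2)
Maximum = 3*3t + 3*3t + 6*6t = 54*sqrt(2) = sqrt(5832)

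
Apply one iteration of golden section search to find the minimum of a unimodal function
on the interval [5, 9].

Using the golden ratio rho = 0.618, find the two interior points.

Golden section search on [5, 9].
Golden ratio rho = 0.618 (approx).
Interior points:
  x_1 = 5 + (1-0.618)*4 = 6.5280
  x_2 = 5 + 0.618*4 = 7.4720
Compare f(x_1) and f(x_2) to determine which subinterval to keep.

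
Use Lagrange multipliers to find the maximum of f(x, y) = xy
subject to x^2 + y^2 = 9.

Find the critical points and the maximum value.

Lagrange conditions: y = 2*lambda*x and x = 2*lambda*y
If x = 0 then y = 0, violating the constraint, so x, y != 0.
Dividing: y/x = x/y => x^2 = y^2 => y = x or y = -x
Constraint: 2x^2 = 9 => x^2 = 9/2 => x = +/-sqrt(9/2)
Critical points: (sqrt(9/2), sqrt(9/2)), (-sqrt(9/2), -sqrt(9/2)), (sqrt(9/2), -sqrt(9/2)), (-sqrt(9/2), sqrt(9/2))
  y = x:  xy = x^2 = 9/2  at (sqrt(9/2), sqrt(9/2)) and (-sqrt(9/2), -sqrt(9/2))
  y = -x: xy = -x^2 = -9/2 at (sqrt(9/2), -sqrt(9/2)) and (-sqrt(9/2), sqrt(9/2))
Maximum xy = 9/2 at (sqrt(9/2), sqrt(9/2)) and (-sqrt(9/2), -sqrt(9/2))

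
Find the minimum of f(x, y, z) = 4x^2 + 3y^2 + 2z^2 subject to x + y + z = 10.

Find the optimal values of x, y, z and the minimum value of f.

Using Lagrange multipliers on f = 4x^2 + 3y^2 + 2z^2 with constraint x + y + z = 10:
Conditions: 2*4*x = lambda, 2*3*y = lambda, 2*2*z = lambda
So x = lambda/8, y = lambda/6, z = lambda/4
Substituting into constraint: lambda * (13/24) = 10
lambda = 240/13
x = 30/13, y = 40/13, z = 60/13
Minimum value = 1200/13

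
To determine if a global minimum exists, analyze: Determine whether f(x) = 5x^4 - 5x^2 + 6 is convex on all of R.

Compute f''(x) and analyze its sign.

f(x) = 5x^4 - 5x^2 + 6
f'(x) = 20x^3 + -10x
f''(x) = 60x^2 + -10
f''(0) = -10 < 0, so not convex near x = 0
Therefore, f is not globally convex on R.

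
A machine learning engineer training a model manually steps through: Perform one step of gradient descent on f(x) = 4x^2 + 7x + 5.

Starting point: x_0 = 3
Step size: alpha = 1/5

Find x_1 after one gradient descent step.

f(x) = 4x^2 + 7x + 5
f'(x) = 8x + 7
f'(3) = 8*3 + (7) = 31
x_1 = x_0 - alpha * f'(x_0) = 3 - 1/5 * 31 = -16/5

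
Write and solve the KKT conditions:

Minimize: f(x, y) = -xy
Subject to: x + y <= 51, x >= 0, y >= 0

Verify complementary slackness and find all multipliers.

Problem: min -xy s.t. x + y <= 51 (multiplier lambda), x >= 0 (mu_x), y >= 0 (mu_y)
KKT stationarity: -y + lambda - mu_x = 0, -x + lambda - mu_y = 0, with lambda, mu_x, mu_y >= 0
Complementary slackness: lambda*(x + y - 51) = 0, mu_x*x = 0, mu_y*y = 0
If lambda = 0: y = -mu_x <= 0 and x = -mu_y <= 0 force x = y = 0 with f = 0; but x = y = 51/2 is feasible with f = -2601/4 < 0, so this is not the minimum. Hence lambda > 0 and x + y = 51.
Try x > 0, y > 0 (so mu_x = mu_y = 0): y = lambda, x = lambda => x = y = lambda
x + y = 51 => 2*lambda = 51 => lambda = 51/2
x* = y* = 51/2 > 0, consistent with mu_x = mu_y = 0.
(Any feasible point with x = 0 or y = 0 has f = 0 > -2601/4, so the minimum is not on those boundaries.)
min(-xy) = -2601/4 (i.e. max xy = 2601/4)
Multipliers: lambda = 51/2, mu_x = 0, mu_y = 0
Complementary slackness: lambda*(x + y - 51) = 51/2*(51/2 + 51/2 - 51) = 0, mu_x*x = 0*51/2 = 0, mu_y*y = 0*51/2 = 0. Satisfied.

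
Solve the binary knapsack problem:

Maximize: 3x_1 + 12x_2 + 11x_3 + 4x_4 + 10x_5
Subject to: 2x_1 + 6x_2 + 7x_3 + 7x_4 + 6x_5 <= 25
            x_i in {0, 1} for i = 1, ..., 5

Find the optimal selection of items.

Items: item 1 (v=3, w=2), item 2 (v=12, w=6), item 3 (v=11, w=7), item 4 (v=4, w=7), item 5 (v=10, w=6)
Capacity: 25
Checking all 32 subsets (w = total weight, v = total value):
  {}: w = 0, v = 0
  {1}: w = 2, v = 3
  {2}: w = 6, v = 12
  {3}: w = 7, v = 11
  {4}: w = 7, v = 4
  {5}: w = 6, v = 10
  {1, 2}: w = 8, v = 15
  {1, 3}: w = 9, v = 14
  {1, 4}: w = 9, v = 7
  {1, 5}: w = 8, v = 13
  {2, 3}: w = 13, v = 23
  {2, 4}: w = 13, v = 16
  {2, 5}: w = 12, v = 22
  {3, 4}: w = 14, v = 15
  {3, 5}: w = 13, v = 21
  {4, 5}: w = 13, v = 14
  {1, 2, 3}: w = 15, v = 26
  {1, 2, 4}: w = 15, v = 19
  {1, 2, 5}: w = 14, v = 25
  {1, 3, 4}: w = 16, v = 18
  {1, 3, 5}: w = 15, v = 24
  {1, 4, 5}: w = 15, v = 17
  {2, 3, 4}: w = 20, v = 27
  {2, 3, 5}: w = 19, v = 33
  {2, 4, 5}: w = 19, v = 26
  {3, 4, 5}: w = 20, v = 25
  {1, 2, 3, 4}: w = 22, v = 30
  {1, 2, 3, 5}: w = 21, v = 36
  {1, 2, 4, 5}: w = 21, v = 29
  {1, 3, 4, 5}: w = 22, v = 28
  {2, 3, 4, 5}: w = 26 > 25, infeasible
  {1, 2, 3, 4, 5}: w = 28 > 25, infeasible
Best feasible subset: items [1, 2, 3, 5]
Total weight: 21 <= 25, total value: 36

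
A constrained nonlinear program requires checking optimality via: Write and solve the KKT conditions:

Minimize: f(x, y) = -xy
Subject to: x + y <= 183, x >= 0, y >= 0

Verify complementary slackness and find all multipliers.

Problem: min -xy s.t. x + y <= 183 (multiplier lambda), x >= 0 (mu_x), y >= 0 (mu_y)
KKT stationarity: -y + lambda - mu_x = 0, -x + lambda - mu_y = 0, with lambda, mu_x, mu_y >= 0
Complementary slackness: lambda*(x + y - 183) = 0, mu_x*x = 0, mu_y*y = 0
If lambda = 0: y = -mu_x <= 0 and x = -mu_y <= 0 force x = y = 0 with f = 0; but x = y = 183/2 is feasible with f = -33489/4 < 0, so this is not the minimum. Hence lambda > 0 and x + y = 183.
Try x > 0, y > 0 (so mu_x = mu_y = 0): y = lambda, x = lambda => x = y = lambda
x + y = 183 => 2*lambda = 183 => lambda = 183/2
x* = y* = 183/2 > 0, consistent with mu_x = mu_y = 0.
(Any feasible point with x = 0 or y = 0 has f = 0 > -33489/4, so the minimum is not on those boundaries.)
min(-xy) = -33489/4 (i.e. max xy = 33489/4)
Multipliers: lambda = 183/2, mu_x = 0, mu_y = 0
Complementary slackness: lambda*(x + y - 183) = 183/2*(183/2 + 183/2 - 183) = 0, mu_x*x = 0*183/2 = 0, mu_y*y = 0*183/2 = 0. Satisfied.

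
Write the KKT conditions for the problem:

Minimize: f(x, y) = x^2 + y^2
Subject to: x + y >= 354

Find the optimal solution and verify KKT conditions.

KKT conditions for min x^2 + y^2 s.t. x + y >= 354:
Stationarity: 2x = mu, 2y = mu
So x = y = mu/2.
Complementary slackness: mu*(x + y - 354) = 0
Primal feasibility: x + y >= 354; dual feasibility: mu >= 0
If mu = 0 then x = y = 0, but 0 + 0 < 354 is infeasible, so the constraint is active.
Constraint active: x + y = 2*(mu/2) = 354 => mu = 354
x = y = 177, f = 62658
Verify: stationarity 2*177 = 354 = mu; primal 177 + 177 = 354 >= 354; dual mu = 354 >= 0; complementary slackness 354*(354 - 354) = 0. All KKT conditions hold.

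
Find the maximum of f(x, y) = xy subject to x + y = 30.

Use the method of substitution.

Substitute y = 30 - x into f(x,y) = xy:
g(x) = x(30 - x) = 30x - x^2
g'(x) = 30 - 2x = 0  =>  x = 15
y = 30 - 15 = 15
Maximum value = 15 * 15 = 225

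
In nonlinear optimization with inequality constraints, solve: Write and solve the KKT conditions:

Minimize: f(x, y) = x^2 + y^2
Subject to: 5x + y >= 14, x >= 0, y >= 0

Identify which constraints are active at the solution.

KKT conditions for min x^2 + y^2 s.t. 5x + 1y >= 14, x >= 0, y >= 0:
Stationarity: 2x = mu*5 + mu_x, 2y = mu*1 + mu_y, with mu, mu_x, mu_y >= 0
Complementary slackness: mu*(5x + y - 14) = 0, mu_x*x = 0, mu_y*y = 0
(0, 0) is infeasible (5*0 + 1*0 < 14), so if mu = 0 stationarity would force x = mu_x/2 >= 0, y = mu_y/2 >= 0 with mu_x*x = mu_y*y = 0, i.e. x = y = 0: contradiction. Hence mu > 0 and 5x + y = 14 is active.
Try x > 0, y > 0 (so mu_x = mu_y = 0): x = 5*mu/2, y = 1*mu/2
Substitute: 5*(5*mu/2) + 1*(1*mu/2) = 14
  mu*26/2 = 14 => mu = 14/13
x* = 35/13 > 0, y* = 7/13 > 0, consistent with mu_x = mu_y = 0.
f is convex and the constraints are linear, so this KKT point is the global minimum.
f* = 98/13
Active constraints: 5x + y >= 14 (holds with equality, mu = 14/13 > 0); x >= 0 and y >= 0 are inactive (mu_x = mu_y = 0).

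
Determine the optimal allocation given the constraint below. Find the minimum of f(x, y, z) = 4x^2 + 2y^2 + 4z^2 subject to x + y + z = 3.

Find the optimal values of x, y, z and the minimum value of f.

Using Lagrange multipliers on f = 4x^2 + 2y^2 + 4z^2 with constraint x + y + z = 3:
Conditions: 2*4*x = lambda, 2*2*y = lambda, 2*4*z = lambda
So x = lambda/8, y = lambda/4, z = lambda/8
Substituting into constraint: lambda * (1/2) = 3
lambda = 6
x = 3/4, y = 3/2, z = 3/4
Minimum value = 9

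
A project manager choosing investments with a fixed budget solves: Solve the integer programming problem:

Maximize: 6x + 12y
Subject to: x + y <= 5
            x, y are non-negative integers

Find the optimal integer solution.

Objective: 6x + 12y, constraint: x + y <= 5
Coefficient of y is 12 > coefficient of x is 6, so allocate the entire budget to y.
Optimal: x = 0, y = 5, value = 60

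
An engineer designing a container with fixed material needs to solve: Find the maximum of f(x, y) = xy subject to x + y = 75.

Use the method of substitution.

Substitute y = 75 - x into f(x,y) = xy:
g(x) = x(75 - x) = 75x - x^2
g'(x) = 75 - 2x = 0  =>  x = 75/2
y = 75 - 75/2 = 75/2
Maximum value = (75/2) * (75/2) = 5625/4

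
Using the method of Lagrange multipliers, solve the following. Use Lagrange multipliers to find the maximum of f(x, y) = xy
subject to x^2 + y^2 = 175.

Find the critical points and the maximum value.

Lagrange conditions: y = 2*lambda*x and x = 2*lambda*y
If x = 0 then y = 0, violating the constraint, so x, y != 0.
Dividing: y/x = x/y => x^2 = y^2 => y = x or y = -x
Constraint: 2x^2 = 175 => x^2 = 175/2 => x = +/-sqrt(175/2)
Critical points: (sqrt(175/2), sqrt(175/2)), (-sqrt(175/2), -sqrt(175/2)), (sqrt(175/2), -sqrt(175/2)), (-sqrt(175/2), sqrt(175/2))
  y = x:  xy = x^2 = 175/2  at (sqrt(175/2), sqrt(175/2)) and (-sqrt(175/2), -sqrt(175/2))
  y = -x: xy = -x^2 = -175/2 at (sqrt(175/2), -sqrt(175/2)) and (-sqrt(175/2), sqrt(175/2))
Maximum xy = 175/2 at (sqrt(175/2), sqrt(175/2)) and (-sqrt(175/2), -sqrt(175/2))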